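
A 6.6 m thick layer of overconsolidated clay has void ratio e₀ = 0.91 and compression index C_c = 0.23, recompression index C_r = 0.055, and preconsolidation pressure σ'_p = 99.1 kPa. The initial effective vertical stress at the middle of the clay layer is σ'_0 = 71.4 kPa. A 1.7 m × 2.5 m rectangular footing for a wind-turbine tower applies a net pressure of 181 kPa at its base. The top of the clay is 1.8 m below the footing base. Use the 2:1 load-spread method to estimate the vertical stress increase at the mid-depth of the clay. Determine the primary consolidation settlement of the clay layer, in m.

Mid-depth of clay below the footing base: z = 1.8 + 6.6/2 = 5.1 m.
Stress increase at mid-clay by the 2:1 spreading method:
Δσ = qBL/((B+z)(L+z)) = 181×1.7×2.5/((1.7+5.1)(2.5+5.1)) = 14.885 kPa
Final effective stress: σ'_f = 71.4 + 14.885 = 86.285 kPa.
σ'_f = 86.285 ≤ σ'_p = 99.1 kPa, so the clay remains overconsolidated and only the recompression index applies:
S_c = C_r·H/(1+e₀)·log₁₀(σ'_f/σ'_0) = 0.055×6.6/1.91×log₁₀(86.285/71.4)
    = 0.19005 × 0.082237 = 0.01563 m

S_c ≈ 0.0156 m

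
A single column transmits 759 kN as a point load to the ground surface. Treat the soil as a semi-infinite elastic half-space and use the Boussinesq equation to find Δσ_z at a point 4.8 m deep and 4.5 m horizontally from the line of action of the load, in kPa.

Boussinesq vertical stress below a point load on an elastic half-space:
Δσ_z = 3P/(2πz²) · [1 + (r/z)²]^(−5/2)
r/z = 4.5/4.8 = 0.9375; [1+(r/z)²]^(−5/2) = 0.20665.
Δσ_z = 3×759/(2π×4.8²) × 0.20665 = 15.729 × 0.20665 = 3.25 kPa

Δσ_z ≈ 3.25 kPa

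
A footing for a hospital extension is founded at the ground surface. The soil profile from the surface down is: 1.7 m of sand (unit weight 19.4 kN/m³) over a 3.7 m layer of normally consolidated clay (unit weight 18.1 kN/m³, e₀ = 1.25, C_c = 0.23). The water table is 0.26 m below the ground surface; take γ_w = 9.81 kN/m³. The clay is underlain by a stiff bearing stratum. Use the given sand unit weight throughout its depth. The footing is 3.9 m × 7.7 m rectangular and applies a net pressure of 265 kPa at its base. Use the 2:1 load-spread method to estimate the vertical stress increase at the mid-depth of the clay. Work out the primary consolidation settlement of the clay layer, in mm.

S_c ≈ 218 mm

Mid-depth of clay below the ground surface: z = 1.7 + 3.7/2 = 3.55 m.
Total vertical stress at mid-clay: σ_v = 19.4×1.7 + 18.1×1.85 = 66.465 kPa.
Pore pressure: u = 9.81×(3.55 − 0.26) = 32.275 kPa.
Initial effective stress: σ'_0 = σ_v − u = 66.465 − 32.275 = 34.19 kPa.
Stress increase at mid-clay by the 2:1 spreading method:
Δσ = qBL/((B+z)(L+z)) = 265×3.9×7.7/((3.9+3.55)(7.7+3.55)) = 94.949 kPa
Final effective stress: σ'_f = σ'_0 + Δσ = 34.19 + 94.949 = 129.14 kPa.
Normally consolidated clay, so the full stress increment lies on the virgin compression line:
S_c = C_c·H/(1+e₀)·log₁₀(σ'_f/σ'_0) = 0.23×3.7/(1+1.25)×log₁₀(129.14/34.19)
    = 0.37822 × 0.57716 = 0.2183 m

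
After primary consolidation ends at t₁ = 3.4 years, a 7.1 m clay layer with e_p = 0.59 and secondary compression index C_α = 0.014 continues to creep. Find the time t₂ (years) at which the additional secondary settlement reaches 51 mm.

S_s = C_α·H/(1+e_p)·log₁₀(t₂/t₁) ⇒ log₁₀(t₂/t₁) = S_s·(1+e_p)/(C_α·H).
log₁₀(t₂/t₁) = 0.051 × (1+0.59) / (0.014×7.1) = 0.8158
t₂ = t₁ × 10^0.8158 = 3.4 × 6.543 = 22.25 years

t₂ ≈ 22.2 years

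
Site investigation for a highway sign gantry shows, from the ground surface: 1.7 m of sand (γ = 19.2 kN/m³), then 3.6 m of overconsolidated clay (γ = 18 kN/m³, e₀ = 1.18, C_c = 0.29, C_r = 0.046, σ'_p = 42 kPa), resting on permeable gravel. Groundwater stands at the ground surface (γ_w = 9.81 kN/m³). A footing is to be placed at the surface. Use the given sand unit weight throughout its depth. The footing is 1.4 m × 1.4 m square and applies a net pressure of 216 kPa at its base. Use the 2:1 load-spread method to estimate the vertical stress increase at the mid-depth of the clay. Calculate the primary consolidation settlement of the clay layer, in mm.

Mid-depth of clay below the ground surface: z = 1.7 + 3.6/2 = 3.5 m.
Total vertical stress at mid-clay: σ_v = 19.2×1.7 + 18×1.8 = 65.04 kPa.
Pore pressure: u = 9.81×(3.5 − 0) = 34.335 kPa.
Initial effective stress: σ'_0 = σ_v − u = 65.04 − 34.335 = 30.705 kPa.
Stress increase at mid-clay by the 2:1 spreading method:
Δσ = qBL/((B+z)(L+z)) = 216×1.4×1.4/((1.4+3.5)(1.4+3.5)) = 17.633 kPa
Final effective stress: σ'_f = 30.705 + 17.633 = 48.338 kPa.
σ'_f = 48.338 > σ'_p = 42 kPa, so the stress path crosses the preconsolidation pressure — recompression up to σ'_p, then virgin compression beyond:
S_c = H/(1+e₀)·[C_r·log₁₀(σ'_p/σ'_0) + C_c·log₁₀(σ'_f/σ'_p)]
    = 3.6/2.18 × [0.046×log₁₀(42/30.705) + 0.29×log₁₀(48.338/42)]
    = 1.6514 × [0.0062578 + 0.017701] = 0.03957 m

S_c ≈ 39.6 mm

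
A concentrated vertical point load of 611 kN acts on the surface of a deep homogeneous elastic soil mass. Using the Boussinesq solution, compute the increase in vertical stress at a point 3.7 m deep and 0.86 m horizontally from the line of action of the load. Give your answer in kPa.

Δσ_z ≈ 18.7 kPa

Boussinesq vertical stress below a point load on an elastic half-space:
Δσ_z = 3P/(2πz²) · [1 + (r/z)²]^(−5/2)
r/z = 0.86/3.7 = 0.23243; [1+(r/z)²]^(−5/2) = 0.87674.
Δσ_z = 3×611/(2π×3.7²) × 0.87674 = 21.31 × 0.87674 = 18.68 kPa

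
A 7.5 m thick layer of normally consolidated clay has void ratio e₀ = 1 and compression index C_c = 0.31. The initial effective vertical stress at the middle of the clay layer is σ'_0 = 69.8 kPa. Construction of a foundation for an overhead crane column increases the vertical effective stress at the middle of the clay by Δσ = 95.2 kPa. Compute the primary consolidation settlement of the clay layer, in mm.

Final effective stress: σ'_f = σ'_0 + Δσ = 69.8 + 95.2 = 165 kPa.
Normally consolidated clay, so the full stress increment lies on the virgin compression line:
S_c = C_c·H/(1+e₀)·log₁₀(σ'_f/σ'_0) = 0.31×7.5/(1+1)×log₁₀(165/69.8)
    = 1.1625 × 0.37363 = 0.4343 m

S_c ≈ 434 mm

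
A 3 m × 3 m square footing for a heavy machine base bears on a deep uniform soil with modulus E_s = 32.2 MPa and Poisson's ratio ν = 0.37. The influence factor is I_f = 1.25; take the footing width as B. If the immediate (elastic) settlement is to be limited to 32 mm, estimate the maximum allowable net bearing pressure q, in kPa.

E_s = 32.2 MPa = 32200 kPa.
S_e = q·B·(1−ν²)/E_s · I_f  ⇒  q = S_e·E_s / (B·(1−ν²)·I_f).
q = 0.032 × 32200 / (3 × 0.8631 × 1.25) = 318.4 kPa

q ≈ 318 kPa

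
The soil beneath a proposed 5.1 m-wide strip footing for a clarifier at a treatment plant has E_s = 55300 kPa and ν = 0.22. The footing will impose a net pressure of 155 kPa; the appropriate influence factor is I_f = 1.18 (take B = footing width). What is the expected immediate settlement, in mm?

Immediate (elastic) settlement: S_e = q·B·(1−ν²)/E_s · I_f.
S_e = 155 × 5.1 × (1 − 0.22²) / 55300 × 1.18
    = 155 × 5.1 × 0.9516 / 55300 × 1.18
    = 0.01605 m = 16.05 mm

S_e ≈ 16.1 mm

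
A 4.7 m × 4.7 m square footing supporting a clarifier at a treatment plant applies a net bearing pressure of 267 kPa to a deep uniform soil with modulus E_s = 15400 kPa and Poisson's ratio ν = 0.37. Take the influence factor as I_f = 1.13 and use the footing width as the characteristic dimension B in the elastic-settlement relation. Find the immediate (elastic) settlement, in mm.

S_e ≈ 79.5 mm

Immediate (elastic) settlement: S_e = q·B·(1−ν²)/E_s · I_f.
S_e = 267 × 4.7 × (1 − 0.37²) / 15400 × 1.13
    = 267 × 4.7 × 0.8631 / 15400 × 1.13
    = 0.07947 m = 79.47 mm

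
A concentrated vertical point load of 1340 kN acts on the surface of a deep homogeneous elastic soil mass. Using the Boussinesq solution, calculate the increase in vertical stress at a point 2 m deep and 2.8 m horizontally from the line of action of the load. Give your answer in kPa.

Boussinesq vertical stress below a point load on an elastic half-space:
Δσ_z = 3P/(2πz²) · [1 + (r/z)²]^(−5/2)
r/z = 2.8/2 = 1.4; [1+(r/z)²]^(−5/2) = 0.066339.
Δσ_z = 3×1340/(2π×2²) × 0.066339 = 159.95 × 0.066339 = 10.61 kPa

Δσ_z ≈ 10.6 kPa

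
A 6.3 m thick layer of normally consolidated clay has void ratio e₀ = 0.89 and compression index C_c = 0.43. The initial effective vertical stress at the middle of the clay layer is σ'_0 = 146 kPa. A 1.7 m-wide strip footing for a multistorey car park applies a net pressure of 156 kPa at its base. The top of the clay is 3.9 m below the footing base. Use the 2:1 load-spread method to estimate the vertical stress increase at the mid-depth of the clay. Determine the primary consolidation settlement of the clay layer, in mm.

Mid-depth of clay below the footing base: z = 3.9 + 6.3/2 = 7.05 m.
Stress increase at mid-clay by the 2:1 spreading method:
Δσ = qB/(B+z) = 156×1.7/(1.7+7.05) = 30.309 kPa
Final effective stress: σ'_f = σ'_0 + Δσ = 146 + 30.309 = 176.31 kPa.
Normally consolidated clay, so the full stress increment lies on the virgin compression line:
S_c = C_c·H/(1+e₀)·log₁₀(σ'_f/σ'_0) = 0.43×6.3/(1+0.89)×log₁₀(176.31/146)
    = 1.4333 × 0.081924 = 0.1174 m

S_c ≈ 117 mm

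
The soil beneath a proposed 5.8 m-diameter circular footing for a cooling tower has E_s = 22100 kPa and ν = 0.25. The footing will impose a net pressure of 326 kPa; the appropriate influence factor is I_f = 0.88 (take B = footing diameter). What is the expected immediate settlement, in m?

S_e ≈ 0.0706 m

Immediate (elastic) settlement: S_e = q·B·(1−ν²)/E_s · I_f.
S_e = 326 × 5.8 × (1 − 0.25²) / 22100 × 0.88
    = 326 × 5.8 × 0.9375 / 22100 × 0.88
    = 0.07058 m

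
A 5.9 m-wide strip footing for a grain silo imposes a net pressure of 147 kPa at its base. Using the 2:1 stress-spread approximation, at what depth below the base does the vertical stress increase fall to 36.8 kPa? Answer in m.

z ≈ 17.7 m

2:1 spreading — at depth z the loaded area has grown by z in each plan dimension:
qB/(B+z) = Δσ_z ⇒ z = qB/Δσ_z − B = 147×5.9/36.8 − 5.9 = 17.67 m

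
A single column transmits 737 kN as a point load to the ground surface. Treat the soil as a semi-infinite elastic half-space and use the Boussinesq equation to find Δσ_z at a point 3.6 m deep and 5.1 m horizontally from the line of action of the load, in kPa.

Δσ_z ≈ 1.73 kPa

Boussinesq vertical stress below a point load on an elastic half-space:
Δσ_z = 3P/(2πz²) · [1 + (r/z)²]^(−5/2)
r/z = 5.1/3.6 = 1.4167; [1+(r/z)²]^(−5/2) = 0.06378.
Δσ_z = 3×737/(2π×3.6²) × 0.06378 = 27.152 × 0.06378 = 1.732 kPa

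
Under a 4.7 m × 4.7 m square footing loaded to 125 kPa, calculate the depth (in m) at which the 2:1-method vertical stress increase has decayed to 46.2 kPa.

z ≈ 3.03 m

2:1 spreading — at depth z the loaded area has grown by z in each plan dimension:
qB²/(B+z)² = Δσ_z ⇒ z = B(√(q/Δσ_z) − 1) = 4.7×(√(125/46.2) − 1) = 3.031 m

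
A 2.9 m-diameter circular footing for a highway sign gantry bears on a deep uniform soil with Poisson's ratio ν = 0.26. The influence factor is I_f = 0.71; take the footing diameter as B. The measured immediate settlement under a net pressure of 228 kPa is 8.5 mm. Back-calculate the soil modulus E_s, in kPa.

E_s ≈ 51500 kPa

S_e = q·B·(1−ν²)/E_s · I_f  ⇒  E_s = q·B·(1−ν²)·I_f / S_e.
E_s = 228 × 2.9 × 0.9324 × 0.71 / 0.0085 = 51500 kPa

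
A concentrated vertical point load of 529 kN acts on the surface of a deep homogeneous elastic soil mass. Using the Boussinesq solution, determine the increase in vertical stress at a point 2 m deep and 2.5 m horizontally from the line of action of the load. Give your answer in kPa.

Boussinesq vertical stress below a point load on an elastic half-space:
Δσ_z = 3P/(2πz²) · [1 + (r/z)²]^(−5/2)
r/z = 2.5/2 = 1.25; [1+(r/z)²]^(−5/2) = 0.095135.
Δσ_z = 3×529/(2π×2²) × 0.095135 = 63.145 × 0.095135 = 6.007 kPa

Δσ_z ≈ 6.01 kPa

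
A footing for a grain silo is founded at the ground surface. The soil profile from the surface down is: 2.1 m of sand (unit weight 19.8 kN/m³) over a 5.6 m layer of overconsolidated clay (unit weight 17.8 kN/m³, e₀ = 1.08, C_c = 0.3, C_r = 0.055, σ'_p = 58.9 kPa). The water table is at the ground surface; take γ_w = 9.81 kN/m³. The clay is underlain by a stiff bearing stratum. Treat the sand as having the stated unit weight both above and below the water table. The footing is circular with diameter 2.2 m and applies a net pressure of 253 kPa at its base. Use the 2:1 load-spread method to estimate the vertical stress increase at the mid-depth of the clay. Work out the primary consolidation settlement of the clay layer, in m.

Mid-depth of clay below the ground surface: z = 2.1 + 5.6/2 = 4.9 m.
Total vertical stress at mid-clay: σ_v = 19.8×2.1 + 17.8×2.8 = 91.42 kPa.
Pore pressure: u = 9.81×(4.9 − 0) = 48.069 kPa.
Initial effective stress: σ'_0 = σ_v − u = 91.42 − 48.069 = 43.351 kPa.
Stress increase at mid-clay by the 2:1 spreading method:
Δσ ≈ qD²/(D+z)² = 253×2.2²/(2.2+4.9)² = 24.291 kPa
Final effective stress: σ'_f = 43.351 + 24.291 = 67.642 kPa.
σ'_f = 67.642 > σ'_p = 58.9 kPa, so the stress path crosses the preconsolidation pressure — recompression up to σ'_p, then virgin compression beyond:
S_c = H/(1+e₀)·[C_r·log₁₀(σ'_p/σ'_0) + C_c·log₁₀(σ'_f/σ'_p)]
    = 5.6/2.08 × [0.055×log₁₀(58.9/43.351) + 0.3×log₁₀(67.642/58.9)]
    = 2.6923 × [0.0073214 + 0.01803] = 0.06825 m

S_c ≈ 0.0683 m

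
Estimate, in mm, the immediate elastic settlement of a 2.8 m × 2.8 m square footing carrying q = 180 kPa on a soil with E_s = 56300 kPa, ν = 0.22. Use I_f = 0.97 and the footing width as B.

Immediate (elastic) settlement: S_e = q·B·(1−ν²)/E_s · I_f.
S_e = 180 × 2.8 × (1 − 0.22²) / 56300 × 0.97
    = 180 × 2.8 × 0.9516 / 56300 × 0.97
    = 0.008263 m = 8.263 mm

S_e ≈ 8.26 mm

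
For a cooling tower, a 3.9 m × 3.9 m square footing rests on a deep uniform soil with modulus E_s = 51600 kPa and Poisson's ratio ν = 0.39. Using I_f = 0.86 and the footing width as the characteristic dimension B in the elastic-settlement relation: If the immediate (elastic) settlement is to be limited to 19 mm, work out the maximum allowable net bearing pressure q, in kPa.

S_e = q·B·(1−ν²)/E_s · I_f  ⇒  q = S_e·E_s / (B·(1−ν²)·I_f).
q = 0.019 × 51600 / (3.9 × 0.8479 × 0.86) = 344.7 kPa

q ≈ 345 kPa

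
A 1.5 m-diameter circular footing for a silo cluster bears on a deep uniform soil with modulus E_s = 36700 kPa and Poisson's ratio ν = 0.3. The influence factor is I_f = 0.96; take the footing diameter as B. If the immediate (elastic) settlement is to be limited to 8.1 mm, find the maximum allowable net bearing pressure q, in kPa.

q ≈ 227 kPa

S_e = q·B·(1−ν²)/E_s · I_f  ⇒  q = S_e·E_s / (B·(1−ν²)·I_f).
q = 0.0081 × 36700 / (1.5 × 0.91 × 0.96) = 226.9 kPa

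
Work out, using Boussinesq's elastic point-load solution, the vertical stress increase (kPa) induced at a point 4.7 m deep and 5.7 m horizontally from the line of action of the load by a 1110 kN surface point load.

Δσ_z ≈ 2.5 kPa

Boussinesq vertical stress below a point load on an elastic half-space:
Δσ_z = 3P/(2πz²) · [1 + (r/z)²]^(−5/2)
r/z = 5.7/4.7 = 1.2128; [1+(r/z)²]^(−5/2) = 0.10421.
Δσ_z = 3×1110/(2π×4.7²) × 0.10421 = 23.992 × 0.10421 = 2.5 kPa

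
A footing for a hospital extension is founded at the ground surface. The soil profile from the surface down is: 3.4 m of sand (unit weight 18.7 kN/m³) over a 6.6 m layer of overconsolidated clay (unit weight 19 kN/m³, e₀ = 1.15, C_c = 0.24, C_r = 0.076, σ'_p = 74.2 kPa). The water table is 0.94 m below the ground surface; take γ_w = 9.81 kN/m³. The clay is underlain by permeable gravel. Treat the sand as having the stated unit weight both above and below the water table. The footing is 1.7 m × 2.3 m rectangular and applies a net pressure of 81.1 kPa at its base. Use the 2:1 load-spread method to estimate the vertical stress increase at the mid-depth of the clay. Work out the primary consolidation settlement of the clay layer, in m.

Mid-depth of clay below the ground surface: z = 3.4 + 6.6/2 = 6.7 m.
Total vertical stress at mid-clay: σ_v = 18.7×3.4 + 19×3.3 = 126.28 kPa.
Pore pressure: u = 9.81×(6.7 − 0.94) = 56.506 kPa.
Initial effective stress: σ'_0 = σ_v − u = 126.28 − 56.506 = 69.774 kPa.
Stress increase at mid-clay by the 2:1 spreading method:
Δσ = qBL/((B+z)(L+z)) = 81.1×1.7×2.3/((1.7+6.7)(2.3+6.7)) = 4.1945 kPa
Final effective stress: σ'_f = 69.774 + 4.1945 = 73.969 kPa.
σ'_f = 73.969 ≤ σ'_p = 74.2 kPa, so the clay remains overconsolidated and only the recompression index applies:
S_c = C_r·H/(1+e₀)·log₁₀(σ'_f/σ'_0) = 0.076×6.6/2.15×log₁₀(73.969/69.774)
    = 0.2333 × 0.025356 = 0.005916 m

S_c ≈ 0.00592 m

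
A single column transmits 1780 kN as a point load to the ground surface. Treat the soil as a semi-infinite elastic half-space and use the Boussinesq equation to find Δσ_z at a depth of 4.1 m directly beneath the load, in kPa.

Δσ_z ≈ 50.6 kPa

Boussinesq vertical stress below a point load on an elastic half-space:
Δσ_z = 3P/(2πz²) · [1 + (r/z)²]^(−5/2)
r/z = 0/4.1 = 0; [1+(r/z)²]^(−5/2) = 1.
Δσ_z = 3×1780/(2π×4.1²) × 1 = 50.558 × 1 = 50.56 kPa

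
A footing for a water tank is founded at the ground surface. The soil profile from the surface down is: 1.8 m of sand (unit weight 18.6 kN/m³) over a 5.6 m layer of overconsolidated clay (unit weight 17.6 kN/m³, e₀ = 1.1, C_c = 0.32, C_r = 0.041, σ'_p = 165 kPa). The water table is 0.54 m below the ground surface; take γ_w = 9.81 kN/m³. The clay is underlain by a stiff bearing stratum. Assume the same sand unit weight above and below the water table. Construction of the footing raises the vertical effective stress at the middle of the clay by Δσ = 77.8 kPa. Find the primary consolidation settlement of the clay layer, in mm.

S_c ≈ 49.1 mm

Mid-depth of clay below the ground surface: z = 1.8 + 5.6/2 = 4.6 m.
Total vertical stress at mid-clay: σ_v = 18.6×1.8 + 17.6×2.8 = 82.76 kPa.
Pore pressure: u = 9.81×(4.6 − 0.54) = 39.829 kPa.
Initial effective stress: σ'_0 = σ_v − u = 82.76 − 39.829 = 42.931 kPa.
Final effective stress: σ'_f = 42.931 + 77.8 = 120.73 kPa.
σ'_f = 120.73 ≤ σ'_p = 165 kPa, so the clay remains overconsolidated and only the recompression index applies:
S_c = C_r·H/(1+e₀)·log₁₀(σ'_f/σ'_0) = 0.041×5.6/2.1×log₁₀(120.73/42.931)
    = 0.10933 × 0.44904 = 0.0491 m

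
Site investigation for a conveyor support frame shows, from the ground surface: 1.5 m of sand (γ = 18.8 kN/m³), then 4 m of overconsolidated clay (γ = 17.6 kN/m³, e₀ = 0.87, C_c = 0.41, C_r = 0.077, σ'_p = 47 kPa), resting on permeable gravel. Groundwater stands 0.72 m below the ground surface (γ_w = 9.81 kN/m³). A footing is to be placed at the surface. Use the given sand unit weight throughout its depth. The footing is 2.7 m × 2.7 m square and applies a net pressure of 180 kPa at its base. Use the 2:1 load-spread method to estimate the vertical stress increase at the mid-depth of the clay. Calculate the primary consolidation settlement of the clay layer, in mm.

Mid-depth of clay below the ground surface: z = 1.5 + 4/2 = 3.5 m.
Total vertical stress at mid-clay: σ_v = 18.8×1.5 + 17.6×2 = 63.4 kPa.
Pore pressure: u = 9.81×(3.5 − 0.72) = 27.272 kPa.
Initial effective stress: σ'_0 = σ_v − u = 63.4 − 27.272 = 36.128 kPa.
Stress increase at mid-clay by the 2:1 spreading method:
Δσ = qBL/((B+z)(L+z)) = 180×2.7×2.7/((2.7+3.5)(2.7+3.5)) = 34.136 kPa
Final effective stress: σ'_f = 36.128 + 34.136 = 70.264 kPa.
σ'_f = 70.264 > σ'_p = 47 kPa, so the stress path crosses the preconsolidation pressure — recompression up to σ'_p, then virgin compression beyond:
S_c = H/(1+e₀)·[C_r·log₁₀(σ'_p/σ'_0) + C_c·log₁₀(σ'_f/σ'_p)]
    = 4/1.87 × [0.077×log₁₀(47/36.128) + 0.41×log₁₀(70.264/47)]
    = 2.139 × [0.0087976 + 0.0716] = 0.172 m

S_c ≈ 172 mm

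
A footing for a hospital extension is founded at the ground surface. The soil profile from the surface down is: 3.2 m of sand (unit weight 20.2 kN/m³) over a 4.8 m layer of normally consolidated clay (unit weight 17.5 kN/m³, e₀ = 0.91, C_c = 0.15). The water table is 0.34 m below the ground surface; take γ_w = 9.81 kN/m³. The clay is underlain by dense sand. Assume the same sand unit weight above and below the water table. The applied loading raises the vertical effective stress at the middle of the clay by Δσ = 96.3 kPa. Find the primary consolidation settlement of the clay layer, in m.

S_c ≈ 0.166 m

Mid-depth of clay below the ground surface: z = 3.2 + 4.8/2 = 5.6 m.
Total vertical stress at mid-clay: σ_v = 20.2×3.2 + 17.5×2.4 = 106.64 kPa.
Pore pressure: u = 9.81×(5.6 − 0.34) = 51.601 kPa.
Initial effective stress: σ'_0 = σ_v − u = 106.64 − 51.601 = 55.039 kPa.
Final effective stress: σ'_f = σ'_0 + Δσ = 55.039 + 96.3 = 151.34 kPa.
Normally consolidated clay, so the full stress increment lies on the virgin compression line:
S_c = C_c·H/(1+e₀)·log₁₀(σ'_f/σ'_0) = 0.15×4.8/(1+0.91)×log₁₀(151.34/55.039)
    = 0.37696 × 0.43928 = 0.1656 m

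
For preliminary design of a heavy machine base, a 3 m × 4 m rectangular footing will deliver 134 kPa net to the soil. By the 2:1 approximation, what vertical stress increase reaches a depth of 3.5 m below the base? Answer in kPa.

Δσ_z ≈ 33 kPa

By the 2:1 method the load spreads at 1 horizontal : 2 vertical, so at depth z the loaded area has grown by z in each plan dimension:
Δσ = qBL/((B+z)(L+z)) = 134×3×4/((3+3.5)(4+3.5)) = 32.985 kPa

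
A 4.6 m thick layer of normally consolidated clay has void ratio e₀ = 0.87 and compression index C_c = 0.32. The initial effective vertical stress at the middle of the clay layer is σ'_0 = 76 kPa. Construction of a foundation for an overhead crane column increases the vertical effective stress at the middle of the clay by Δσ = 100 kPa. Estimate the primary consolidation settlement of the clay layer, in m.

Final effective stress: σ'_f = σ'_0 + Δσ = 76 + 100 = 176 kPa.
Normally consolidated clay, so the full stress increment lies on the virgin compression line:
S_c = C_c·H/(1+e₀)·log₁₀(σ'_f/σ'_0) = 0.32×4.6/(1+0.87)×log₁₀(176/76)
    = 0.78717 × 0.3647 = 0.2871 m

S_c ≈ 0.287 m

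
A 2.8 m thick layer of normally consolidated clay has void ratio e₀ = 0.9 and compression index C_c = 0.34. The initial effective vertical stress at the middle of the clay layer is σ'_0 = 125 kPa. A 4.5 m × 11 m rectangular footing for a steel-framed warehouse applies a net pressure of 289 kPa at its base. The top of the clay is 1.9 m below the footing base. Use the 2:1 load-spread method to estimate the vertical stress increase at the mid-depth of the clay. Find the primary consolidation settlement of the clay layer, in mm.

S_c ≈ 154 mm

Mid-depth of clay below the footing base: z = 1.9 + 2.8/2 = 3.3 m.
Stress increase at mid-clay by the 2:1 spreading method:
Δσ = qBL/((B+z)(L+z)) = 289×4.5×11/((4.5+3.3)(11+3.3)) = 128.25 kPa
Final effective stress: σ'_f = σ'_0 + Δσ = 125 + 128.25 = 253.25 kPa.
Normally consolidated clay, so the full stress increment lies on the virgin compression line:
S_c = C_c·H/(1+e₀)·log₁₀(σ'_f/σ'_0) = 0.34×2.8/(1+0.9)×log₁₀(253.25/125)
    = 0.50105 × 0.30664 = 0.1536 m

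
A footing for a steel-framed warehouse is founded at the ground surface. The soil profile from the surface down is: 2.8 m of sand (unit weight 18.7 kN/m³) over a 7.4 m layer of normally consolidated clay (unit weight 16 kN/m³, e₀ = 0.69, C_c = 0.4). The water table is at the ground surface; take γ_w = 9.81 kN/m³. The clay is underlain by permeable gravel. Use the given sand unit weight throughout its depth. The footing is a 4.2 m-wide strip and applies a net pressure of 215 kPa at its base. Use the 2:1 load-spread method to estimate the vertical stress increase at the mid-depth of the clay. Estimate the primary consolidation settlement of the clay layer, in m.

Mid-depth of clay below the ground surface: z = 2.8 + 7.4/2 = 6.5 m.
Total vertical stress at mid-clay: σ_v = 18.7×2.8 + 16×3.7 = 111.56 kPa.
Pore pressure: u = 9.81×(6.5 − 0) = 63.765 kPa.
Initial effective stress: σ'_0 = σ_v − u = 111.56 − 63.765 = 47.795 kPa.
Stress increase at mid-clay by the 2:1 spreading method:
Δσ = qB/(B+z) = 215×4.2/(4.2+6.5) = 84.393 kPa
Final effective stress: σ'_f = σ'_0 + Δσ = 47.795 + 84.393 = 132.19 kPa.
Normally consolidated clay, so the full stress increment lies on the virgin compression line:
S_c = C_c·H/(1+e₀)·log₁₀(σ'_f/σ'_0) = 0.4×7.4/(1+0.69)×log₁₀(132.19/47.795)
    = 1.7515 × 0.44182 = 0.7738 m

S_c ≈ 0.774 m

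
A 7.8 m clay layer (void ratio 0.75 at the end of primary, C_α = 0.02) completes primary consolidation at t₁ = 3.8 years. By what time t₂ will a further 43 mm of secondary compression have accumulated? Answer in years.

S_s = C_α·H/(1+e_p)·log₁₀(t₂/t₁) ⇒ log₁₀(t₂/t₁) = S_s·(1+e_p)/(C_α·H).
log₁₀(t₂/t₁) = 0.043 × (1+0.75) / (0.02×7.8) = 0.4824
t₂ = t₁ × 10^0.4824 = 3.8 × 3.036 = 11.54 years

t₂ ≈ 11.5 years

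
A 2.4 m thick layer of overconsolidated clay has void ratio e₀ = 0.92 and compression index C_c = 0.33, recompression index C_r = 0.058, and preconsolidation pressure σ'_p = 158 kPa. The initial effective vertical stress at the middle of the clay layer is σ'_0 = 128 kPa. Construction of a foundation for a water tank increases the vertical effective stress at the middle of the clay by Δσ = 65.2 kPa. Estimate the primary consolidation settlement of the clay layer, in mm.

S_c ≈ 42.7 mm

Final effective stress: σ'_f = 128 + 65.2 = 193.2 kPa.
σ'_f = 193.2 > σ'_p = 158 kPa, so the stress path crosses the preconsolidation pressure — recompression up to σ'_p, then virgin compression beyond:
S_c = H/(1+e₀)·[C_r·log₁₀(σ'_p/σ'_0) + C_c·log₁₀(σ'_f/σ'_p)]
    = 2.4/1.92 × [0.058×log₁₀(158/128) + 0.33×log₁₀(193.2/158)]
    = 1.25 × [0.0053039 + 0.028826] = 0.04266 m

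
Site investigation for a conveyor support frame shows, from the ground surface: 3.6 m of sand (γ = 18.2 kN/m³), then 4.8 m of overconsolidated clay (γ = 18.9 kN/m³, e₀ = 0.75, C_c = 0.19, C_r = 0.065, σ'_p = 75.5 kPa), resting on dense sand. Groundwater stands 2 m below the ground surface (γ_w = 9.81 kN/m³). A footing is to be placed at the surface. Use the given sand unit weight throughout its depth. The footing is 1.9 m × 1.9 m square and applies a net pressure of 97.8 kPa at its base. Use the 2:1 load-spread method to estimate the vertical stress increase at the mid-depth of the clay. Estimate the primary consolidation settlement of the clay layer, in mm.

S_c ≈ 9.39 mm

Mid-depth of clay below the ground surface: z = 3.6 + 4.8/2 = 6 m.
Total vertical stress at mid-clay: σ_v = 18.2×3.6 + 18.9×2.4 = 110.88 kPa.
Pore pressure: u = 9.81×(6 − 2) = 39.24 kPa.
Initial effective stress: σ'_0 = σ_v − u = 110.88 − 39.24 = 71.64 kPa.
Stress increase at mid-clay by the 2:1 spreading method:
Δσ = qBL/((B+z)(L+z)) = 97.8×1.9×1.9/((1.9+6)(1.9+6)) = 5.6571 kPa
Final effective stress: σ'_f = 71.64 + 5.6571 = 77.297 kPa.
σ'_f = 77.297 > σ'_p = 75.5 kPa, so the stress path crosses the preconsolidation pressure — recompression up to σ'_p, then virgin compression beyond:
S_c = H/(1+e₀)·[C_r·log₁₀(σ'_p/σ'_0) + C_c·log₁₀(σ'_f/σ'_p)]
    = 4.8/1.75 × [0.065×log₁₀(75.5/71.64) + 0.19×log₁₀(77.297/75.5)]
    = 2.7429 × [0.0014814 + 0.001941] = 0.009387 m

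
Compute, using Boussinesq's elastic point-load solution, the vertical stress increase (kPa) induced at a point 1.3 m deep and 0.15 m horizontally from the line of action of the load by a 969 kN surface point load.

Boussinesq vertical stress below a point load on an elastic half-space:
Δσ_z = 3P/(2πz²) · [1 + (r/z)²]^(−5/2)
r/z = 0.15/1.3 = 0.11538; [1+(r/z)²]^(−5/2) = 0.96748.
Δσ_z = 3×969/(2π×1.3²) × 0.96748 = 273.77 × 0.96748 = 264.9 kPa

Δσ_z ≈ 265 kPa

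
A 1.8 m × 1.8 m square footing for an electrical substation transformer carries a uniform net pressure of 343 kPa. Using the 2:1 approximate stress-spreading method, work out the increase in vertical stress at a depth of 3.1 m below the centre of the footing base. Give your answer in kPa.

By the 2:1 method the load spreads at 1 horizontal : 2 vertical, so at depth z the loaded area has grown by z in each plan dimension:
Δσ = qBL/((B+z)(L+z)) = 343×1.8×1.8/((1.8+3.1)(1.8+3.1)) = 46.286 kPa

Δσ_z ≈ 46.3 kPa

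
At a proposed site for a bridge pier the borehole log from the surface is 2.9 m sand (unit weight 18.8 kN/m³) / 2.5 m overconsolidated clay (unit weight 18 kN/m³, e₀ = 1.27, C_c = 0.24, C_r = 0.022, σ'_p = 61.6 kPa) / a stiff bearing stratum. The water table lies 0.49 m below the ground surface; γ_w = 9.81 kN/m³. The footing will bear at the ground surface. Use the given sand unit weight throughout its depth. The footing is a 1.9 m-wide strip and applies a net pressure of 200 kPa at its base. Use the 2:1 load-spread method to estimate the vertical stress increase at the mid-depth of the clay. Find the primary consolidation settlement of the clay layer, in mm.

S_c ≈ 64.3 mm

Mid-depth of clay below the ground surface: z = 2.9 + 2.5/2 = 4.15 m.
Total vertical stress at mid-clay: σ_v = 18.8×2.9 + 18×1.25 = 77.02 kPa.
Pore pressure: u = 9.81×(4.15 − 0.49) = 35.905 kPa.
Initial effective stress: σ'_0 = σ_v − u = 77.02 − 35.905 = 41.115 kPa.
Stress increase at mid-clay by the 2:1 spreading method:
Δσ = qB/(B+z) = 200×1.9/(1.9+4.15) = 62.81 kPa
Final effective stress: σ'_f = 41.115 + 62.81 = 103.93 kPa.
σ'_f = 103.93 > σ'_p = 61.6 kPa, so the stress path crosses the preconsolidation pressure — recompression up to σ'_p, then virgin compression beyond:
S_c = H/(1+e₀)·[C_r·log₁₀(σ'_p/σ'_0) + C_c·log₁₀(σ'_f/σ'_p)]
    = 2.5/2.27 × [0.022×log₁₀(61.6/41.115) + 0.24×log₁₀(103.93/61.6)]
    = 1.1013 × [0.0038628 + 0.054518] = 0.06429 m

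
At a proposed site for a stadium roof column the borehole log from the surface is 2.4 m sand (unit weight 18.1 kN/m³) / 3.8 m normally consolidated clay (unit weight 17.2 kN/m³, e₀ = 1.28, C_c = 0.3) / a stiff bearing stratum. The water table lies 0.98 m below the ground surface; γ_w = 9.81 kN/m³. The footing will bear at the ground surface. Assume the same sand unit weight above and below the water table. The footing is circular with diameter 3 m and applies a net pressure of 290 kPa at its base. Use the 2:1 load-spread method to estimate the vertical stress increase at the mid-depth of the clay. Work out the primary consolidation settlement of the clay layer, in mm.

S_c ≈ 164 mm

Mid-depth of clay below the ground surface: z = 2.4 + 3.8/2 = 4.3 m.
Total vertical stress at mid-clay: σ_v = 18.1×2.4 + 17.2×1.9 = 76.12 kPa.
Pore pressure: u = 9.81×(4.3 − 0.98) = 32.569 kPa.
Initial effective stress: σ'_0 = σ_v − u = 76.12 − 32.569 = 43.551 kPa.
Stress increase at mid-clay by the 2:1 spreading method:
Δσ ≈ qD²/(D+z)² = 290×3²/(3+4.3)² = 48.977 kPa
Final effective stress: σ'_f = σ'_0 + Δσ = 43.551 + 48.977 = 92.528 kPa.
Normally consolidated clay, so the full stress increment lies on the virgin compression line:
S_c = C_c·H/(1+e₀)·log₁₀(σ'_f/σ'_0) = 0.3×3.8/(1+1.28)×log₁₀(92.528/43.551)
    = 0.5 × 0.32728 = 0.1636 m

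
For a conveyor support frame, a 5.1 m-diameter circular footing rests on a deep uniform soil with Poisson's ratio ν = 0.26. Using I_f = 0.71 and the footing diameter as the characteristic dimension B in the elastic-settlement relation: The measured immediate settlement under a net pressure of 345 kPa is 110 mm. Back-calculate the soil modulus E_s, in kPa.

E_s ≈ 10600 kPa

S_e = q·B·(1−ν²)/E_s · I_f  ⇒  E_s = q·B·(1−ν²)·I_f / S_e.
E_s = 345 × 5.1 × 0.9324 × 0.71 / 0.11 = 10590 kPa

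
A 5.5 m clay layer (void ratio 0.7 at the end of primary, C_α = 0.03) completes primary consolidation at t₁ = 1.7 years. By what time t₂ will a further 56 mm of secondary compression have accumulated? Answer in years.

t₂ ≈ 6.42 years

S_s = C_α·H/(1+e_p)·log₁₀(t₂/t₁) ⇒ log₁₀(t₂/t₁) = S_s·(1+e_p)/(C_α·H).
log₁₀(t₂/t₁) = 0.056 × (1+0.7) / (0.03×5.5) = 0.577
t₂ = t₁ × 10^0.577 = 1.7 × 3.775 = 6.418 years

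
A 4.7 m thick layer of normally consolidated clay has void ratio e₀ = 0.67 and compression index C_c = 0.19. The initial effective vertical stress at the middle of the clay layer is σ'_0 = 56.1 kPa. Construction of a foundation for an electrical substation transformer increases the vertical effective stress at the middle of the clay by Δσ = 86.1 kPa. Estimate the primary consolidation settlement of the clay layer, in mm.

S_c ≈ 216 mm

Final effective stress: σ'_f = σ'_0 + Δσ = 56.1 + 86.1 = 142.2 kPa.
Normally consolidated clay, so the full stress increment lies on the virgin compression line:
S_c = C_c·H/(1+e₀)·log₁₀(σ'_f/σ'_0) = 0.19×4.7/(1+0.67)×log₁₀(142.2/56.1)
    = 0.53473 × 0.40394 = 0.216 m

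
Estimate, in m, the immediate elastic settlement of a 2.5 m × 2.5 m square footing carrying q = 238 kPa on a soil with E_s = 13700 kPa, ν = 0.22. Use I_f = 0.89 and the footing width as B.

S_e ≈ 0.0368 m

Immediate (elastic) settlement: S_e = q·B·(1−ν²)/E_s · I_f.
S_e = 238 × 2.5 × (1 − 0.22²) / 13700 × 0.89
    = 238 × 2.5 × 0.9516 / 13700 × 0.89
    = 0.03678 m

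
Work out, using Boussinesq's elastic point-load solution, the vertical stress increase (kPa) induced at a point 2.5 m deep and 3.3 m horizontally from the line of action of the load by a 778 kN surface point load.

Δσ_z ≈ 4.77 kPa

Boussinesq vertical stress below a point load on an elastic half-space:
Δσ_z = 3P/(2πz²) · [1 + (r/z)²]^(−5/2)
r/z = 3.3/2.5 = 1.32; [1+(r/z)²]^(−5/2) = 0.080292.
Δσ_z = 3×778/(2π×2.5²) × 0.080292 = 59.435 × 0.080292 = 4.772 kPa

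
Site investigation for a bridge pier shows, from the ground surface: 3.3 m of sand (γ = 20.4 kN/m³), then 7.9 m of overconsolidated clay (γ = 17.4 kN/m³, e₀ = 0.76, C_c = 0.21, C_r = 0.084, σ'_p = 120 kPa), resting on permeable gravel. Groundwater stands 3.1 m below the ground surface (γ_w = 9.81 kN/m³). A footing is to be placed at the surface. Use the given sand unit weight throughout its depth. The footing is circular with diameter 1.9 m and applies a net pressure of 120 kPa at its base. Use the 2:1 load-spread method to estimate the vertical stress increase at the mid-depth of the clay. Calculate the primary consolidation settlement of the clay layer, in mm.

Mid-depth of clay below the ground surface: z = 3.3 + 7.9/2 = 7.25 m.
Total vertical stress at mid-clay: σ_v = 20.4×3.3 + 17.4×3.95 = 136.05 kPa.
Pore pressure: u = 9.81×(7.25 − 3.1) = 40.712 kPa.
Initial effective stress: σ'_0 = σ_v − u = 136.05 − 40.712 = 95.338 kPa.
Stress increase at mid-clay by the 2:1 spreading method:
Δσ ≈ qD²/(D+z)² = 120×1.9²/(1.9+7.25)² = 5.1742 kPa
Final effective stress: σ'_f = 95.338 + 5.1742 = 100.51 kPa.
σ'_f = 100.51 ≤ σ'_p = 120 kPa, so the clay remains overconsolidated and only the recompression index applies:
S_c = C_r·H/(1+e₀)·log₁₀(σ'_f/σ'_0) = 0.084×7.9/1.76×log₁₀(100.51/95.338)
    = 0.37704 × 0.022943 = 0.00865 m

S_c ≈ 8.65 mm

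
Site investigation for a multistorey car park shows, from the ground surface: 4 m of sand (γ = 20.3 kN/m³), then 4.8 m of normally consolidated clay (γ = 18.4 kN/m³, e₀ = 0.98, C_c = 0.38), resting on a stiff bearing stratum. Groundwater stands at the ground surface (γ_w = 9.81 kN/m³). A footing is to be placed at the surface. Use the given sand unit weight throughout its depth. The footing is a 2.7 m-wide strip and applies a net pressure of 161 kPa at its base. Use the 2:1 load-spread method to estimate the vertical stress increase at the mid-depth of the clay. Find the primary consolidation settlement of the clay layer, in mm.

Mid-depth of clay below the ground surface: z = 4 + 4.8/2 = 6.4 m.
Total vertical stress at mid-clay: σ_v = 20.3×4 + 18.4×2.4 = 125.36 kPa.
Pore pressure: u = 9.81×(6.4 − 0) = 62.784 kPa.
Initial effective stress: σ'_0 = σ_v − u = 125.36 − 62.784 = 62.576 kPa.
Stress increase at mid-clay by the 2:1 spreading method:
Δσ = qB/(B+z) = 161×2.7/(2.7+6.4) = 47.769 kPa
Final effective stress: σ'_f = σ'_0 + Δσ = 62.576 + 47.769 = 110.34 kPa.
Normally consolidated clay, so the full stress increment lies on the virgin compression line:
S_c = C_c·H/(1+e₀)·log₁₀(σ'_f/σ'_0) = 0.38×4.8/(1+0.98)×log₁₀(110.34/62.576)
    = 0.92121 × 0.24633 = 0.2269 m

S_c ≈ 227 mm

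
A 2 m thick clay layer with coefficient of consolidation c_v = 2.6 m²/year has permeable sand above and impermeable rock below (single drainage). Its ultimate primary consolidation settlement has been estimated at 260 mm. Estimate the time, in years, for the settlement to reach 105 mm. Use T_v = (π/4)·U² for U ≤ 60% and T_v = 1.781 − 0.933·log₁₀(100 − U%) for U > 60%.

Drainage path length: H_d = H = 2 m (single drainage).
U = S(t)/S_ult = 105/260 = 0.4038.
U ≤ 60%: T_v = (π/4)·U² = (π/4)×0.40385² = 0.12809.
t = T_v·H_d²/c_v = 0.12809×2²/2.6 = 0.1971 years.

t ≈ 0.197 years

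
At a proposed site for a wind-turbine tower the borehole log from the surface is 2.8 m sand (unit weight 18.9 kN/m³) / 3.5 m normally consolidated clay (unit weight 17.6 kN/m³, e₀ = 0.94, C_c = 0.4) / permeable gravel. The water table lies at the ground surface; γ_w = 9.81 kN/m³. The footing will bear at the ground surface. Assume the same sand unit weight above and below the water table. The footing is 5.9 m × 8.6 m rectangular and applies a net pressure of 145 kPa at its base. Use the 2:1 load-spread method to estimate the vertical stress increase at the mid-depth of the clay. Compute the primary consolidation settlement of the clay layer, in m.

S_c ≈ 0.27 m

Mid-depth of clay below the ground surface: z = 2.8 + 3.5/2 = 4.55 m.
Total vertical stress at mid-clay: σ_v = 18.9×2.8 + 17.6×1.75 = 83.72 kPa.
Pore pressure: u = 9.81×(4.55 − 0) = 44.636 kPa.
Initial effective stress: σ'_0 = σ_v − u = 83.72 − 44.636 = 39.084 kPa.
Stress increase at mid-clay by the 2:1 spreading method:
Δσ = qBL/((B+z)(L+z)) = 145×5.9×8.6/((5.9+4.55)(8.6+4.55)) = 53.54 kPa
Final effective stress: σ'_f = σ'_0 + Δσ = 39.084 + 53.54 = 92.624 kPa.
Normally consolidated clay, so the full stress increment lies on the virgin compression line:
S_c = C_c·H/(1+e₀)·log₁₀(σ'_f/σ'_0) = 0.4×3.5/(1+0.94)×log₁₀(92.624/39.084)
    = 0.72165 × 0.37472 = 0.2704 m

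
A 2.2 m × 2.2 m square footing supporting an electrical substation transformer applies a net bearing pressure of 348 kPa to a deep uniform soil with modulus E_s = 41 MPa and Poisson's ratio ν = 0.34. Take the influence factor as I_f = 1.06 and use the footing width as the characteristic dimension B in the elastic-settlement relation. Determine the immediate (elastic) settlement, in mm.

Immediate (elastic) settlement: S_e = q·B·(1−ν²)/E_s · I_f.
E_s = 41 MPa = 41000 kPa.
S_e = 348 × 2.2 × (1 − 0.34²) / 41000 × 1.06
    = 348 × 2.2 × 0.8844 / 41000 × 1.06
    = 0.01751 m = 17.51 mm

S_e ≈ 17.5 mm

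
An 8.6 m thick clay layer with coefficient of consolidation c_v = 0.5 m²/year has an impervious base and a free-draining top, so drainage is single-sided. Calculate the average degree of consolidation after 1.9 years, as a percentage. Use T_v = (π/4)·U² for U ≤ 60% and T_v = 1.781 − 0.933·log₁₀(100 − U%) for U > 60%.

Drainage path length: H_d = H = 8.6 m (single drainage).
T_v = c_v·t/H_d² = 0.5×1.9/8.6² = 0.012845.
T_v = 0.012845 corresponds to the U ≤ 60% branch:
U = √(4T_v/π) = 0.1279

U ≈ 12.8 %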